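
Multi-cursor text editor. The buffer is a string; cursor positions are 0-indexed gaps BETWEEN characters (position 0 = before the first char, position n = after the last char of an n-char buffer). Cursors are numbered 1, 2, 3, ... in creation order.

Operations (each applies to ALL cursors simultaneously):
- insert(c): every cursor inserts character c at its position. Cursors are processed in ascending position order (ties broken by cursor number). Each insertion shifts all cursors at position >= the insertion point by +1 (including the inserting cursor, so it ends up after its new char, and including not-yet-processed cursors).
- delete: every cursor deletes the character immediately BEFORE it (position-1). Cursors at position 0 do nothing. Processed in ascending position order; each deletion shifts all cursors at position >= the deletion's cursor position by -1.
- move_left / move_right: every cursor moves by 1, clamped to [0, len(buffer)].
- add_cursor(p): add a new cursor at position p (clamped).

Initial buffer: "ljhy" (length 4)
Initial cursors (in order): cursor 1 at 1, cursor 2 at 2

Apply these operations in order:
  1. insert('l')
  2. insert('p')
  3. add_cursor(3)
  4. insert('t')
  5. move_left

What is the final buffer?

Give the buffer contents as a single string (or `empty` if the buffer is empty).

After op 1 (insert('l')): buffer="lljlhy" (len 6), cursors c1@2 c2@4, authorship .1.2..
After op 2 (insert('p')): buffer="llpjlphy" (len 8), cursors c1@3 c2@6, authorship .11.22..
After op 3 (add_cursor(3)): buffer="llpjlphy" (len 8), cursors c1@3 c3@3 c2@6, authorship .11.22..
After op 4 (insert('t')): buffer="llpttjlpthy" (len 11), cursors c1@5 c3@5 c2@9, authorship .1113.222..
After op 5 (move_left): buffer="llpttjlpthy" (len 11), cursors c1@4 c3@4 c2@8, authorship .1113.222..

Answer: llpttjlpthy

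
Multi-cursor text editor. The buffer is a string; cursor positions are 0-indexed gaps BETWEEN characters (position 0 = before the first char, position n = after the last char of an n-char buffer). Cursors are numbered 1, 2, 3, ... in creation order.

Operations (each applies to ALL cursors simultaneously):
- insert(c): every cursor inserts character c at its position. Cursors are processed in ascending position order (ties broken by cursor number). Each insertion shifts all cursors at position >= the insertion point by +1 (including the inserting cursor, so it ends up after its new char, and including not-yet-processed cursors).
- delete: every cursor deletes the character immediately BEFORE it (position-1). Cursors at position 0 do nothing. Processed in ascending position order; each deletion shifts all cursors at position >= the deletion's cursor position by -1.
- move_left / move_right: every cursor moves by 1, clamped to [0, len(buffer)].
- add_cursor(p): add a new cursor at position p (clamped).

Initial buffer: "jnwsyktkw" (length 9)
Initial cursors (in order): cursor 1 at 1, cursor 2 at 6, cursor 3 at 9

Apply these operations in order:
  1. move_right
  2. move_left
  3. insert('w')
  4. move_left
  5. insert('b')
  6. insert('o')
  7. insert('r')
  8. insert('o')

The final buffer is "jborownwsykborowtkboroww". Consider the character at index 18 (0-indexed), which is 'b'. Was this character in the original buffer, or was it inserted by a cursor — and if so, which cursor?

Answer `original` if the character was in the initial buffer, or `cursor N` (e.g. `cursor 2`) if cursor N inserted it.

Answer: cursor 3

Derivation:
After op 1 (move_right): buffer="jnwsyktkw" (len 9), cursors c1@2 c2@7 c3@9, authorship .........
After op 2 (move_left): buffer="jnwsyktkw" (len 9), cursors c1@1 c2@6 c3@8, authorship .........
After op 3 (insert('w')): buffer="jwnwsykwtkww" (len 12), cursors c1@2 c2@8 c3@11, authorship .1.....2..3.
After op 4 (move_left): buffer="jwnwsykwtkww" (len 12), cursors c1@1 c2@7 c3@10, authorship .1.....2..3.
After op 5 (insert('b')): buffer="jbwnwsykbwtkbww" (len 15), cursors c1@2 c2@9 c3@13, authorship .11.....22..33.
After op 6 (insert('o')): buffer="jbownwsykbowtkboww" (len 18), cursors c1@3 c2@11 c3@16, authorship .111.....222..333.
After op 7 (insert('r')): buffer="jborwnwsykborwtkborww" (len 21), cursors c1@4 c2@13 c3@19, authorship .1111.....2222..3333.
After op 8 (insert('o')): buffer="jborownwsykborowtkboroww" (len 24), cursors c1@5 c2@15 c3@22, authorship .11111.....22222..33333.
Authorship (.=original, N=cursor N): . 1 1 1 1 1 . . . . . 2 2 2 2 2 . . 3 3 3 3 3 .
Index 18: author = 3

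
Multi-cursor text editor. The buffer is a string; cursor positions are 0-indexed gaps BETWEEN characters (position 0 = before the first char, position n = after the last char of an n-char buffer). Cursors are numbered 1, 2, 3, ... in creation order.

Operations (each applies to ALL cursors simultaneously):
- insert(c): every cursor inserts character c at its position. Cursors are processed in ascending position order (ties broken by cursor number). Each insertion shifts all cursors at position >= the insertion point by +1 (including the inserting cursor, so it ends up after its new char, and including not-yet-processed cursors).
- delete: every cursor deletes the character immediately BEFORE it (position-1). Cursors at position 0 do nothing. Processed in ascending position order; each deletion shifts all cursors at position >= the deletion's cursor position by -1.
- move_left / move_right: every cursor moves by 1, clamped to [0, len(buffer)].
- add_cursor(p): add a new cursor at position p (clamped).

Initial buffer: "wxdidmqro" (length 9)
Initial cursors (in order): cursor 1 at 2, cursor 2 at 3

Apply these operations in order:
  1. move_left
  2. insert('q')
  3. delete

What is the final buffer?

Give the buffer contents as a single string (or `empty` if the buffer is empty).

Answer: wxdidmqro

Derivation:
After op 1 (move_left): buffer="wxdidmqro" (len 9), cursors c1@1 c2@2, authorship .........
After op 2 (insert('q')): buffer="wqxqdidmqro" (len 11), cursors c1@2 c2@4, authorship .1.2.......
After op 3 (delete): buffer="wxdidmqro" (len 9), cursors c1@1 c2@2, authorship .........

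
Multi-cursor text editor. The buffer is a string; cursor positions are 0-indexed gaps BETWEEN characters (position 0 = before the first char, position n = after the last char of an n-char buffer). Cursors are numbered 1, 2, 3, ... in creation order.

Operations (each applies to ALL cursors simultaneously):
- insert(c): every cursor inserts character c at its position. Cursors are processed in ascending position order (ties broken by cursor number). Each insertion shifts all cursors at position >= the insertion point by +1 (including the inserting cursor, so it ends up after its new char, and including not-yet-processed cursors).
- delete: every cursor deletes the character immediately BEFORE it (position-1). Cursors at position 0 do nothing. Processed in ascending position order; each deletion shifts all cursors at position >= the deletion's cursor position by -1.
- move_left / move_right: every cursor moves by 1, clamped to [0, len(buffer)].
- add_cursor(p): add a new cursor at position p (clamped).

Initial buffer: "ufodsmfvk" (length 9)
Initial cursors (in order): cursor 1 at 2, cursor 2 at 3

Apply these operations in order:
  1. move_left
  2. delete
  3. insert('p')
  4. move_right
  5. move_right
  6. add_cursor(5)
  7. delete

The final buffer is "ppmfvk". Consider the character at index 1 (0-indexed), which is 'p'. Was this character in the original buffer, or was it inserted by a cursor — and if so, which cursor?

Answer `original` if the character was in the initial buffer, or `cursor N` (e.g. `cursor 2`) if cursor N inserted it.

Answer: cursor 2

Derivation:
After op 1 (move_left): buffer="ufodsmfvk" (len 9), cursors c1@1 c2@2, authorship .........
After op 2 (delete): buffer="odsmfvk" (len 7), cursors c1@0 c2@0, authorship .......
After op 3 (insert('p')): buffer="ppodsmfvk" (len 9), cursors c1@2 c2@2, authorship 12.......
After op 4 (move_right): buffer="ppodsmfvk" (len 9), cursors c1@3 c2@3, authorship 12.......
After op 5 (move_right): buffer="ppodsmfvk" (len 9), cursors c1@4 c2@4, authorship 12.......
After op 6 (add_cursor(5)): buffer="ppodsmfvk" (len 9), cursors c1@4 c2@4 c3@5, authorship 12.......
After op 7 (delete): buffer="ppmfvk" (len 6), cursors c1@2 c2@2 c3@2, authorship 12....
Authorship (.=original, N=cursor N): 1 2 . . . .
Index 1: author = 2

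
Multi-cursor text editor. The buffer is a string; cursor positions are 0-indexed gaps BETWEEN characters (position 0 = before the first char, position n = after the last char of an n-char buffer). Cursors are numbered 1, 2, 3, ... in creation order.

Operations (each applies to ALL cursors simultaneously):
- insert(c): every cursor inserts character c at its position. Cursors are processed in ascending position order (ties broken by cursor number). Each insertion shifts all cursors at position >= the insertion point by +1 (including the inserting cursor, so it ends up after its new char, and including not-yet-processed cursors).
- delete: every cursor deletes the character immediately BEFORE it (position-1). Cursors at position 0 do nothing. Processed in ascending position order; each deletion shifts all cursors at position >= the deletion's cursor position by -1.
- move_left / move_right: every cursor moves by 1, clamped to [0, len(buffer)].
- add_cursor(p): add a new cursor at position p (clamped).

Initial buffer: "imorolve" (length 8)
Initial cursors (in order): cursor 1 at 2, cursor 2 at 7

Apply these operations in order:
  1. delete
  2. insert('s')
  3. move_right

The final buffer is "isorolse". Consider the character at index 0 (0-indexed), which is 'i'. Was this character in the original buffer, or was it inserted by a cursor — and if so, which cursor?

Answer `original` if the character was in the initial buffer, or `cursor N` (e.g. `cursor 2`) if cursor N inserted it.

After op 1 (delete): buffer="iorole" (len 6), cursors c1@1 c2@5, authorship ......
After op 2 (insert('s')): buffer="isorolse" (len 8), cursors c1@2 c2@7, authorship .1....2.
After op 3 (move_right): buffer="isorolse" (len 8), cursors c1@3 c2@8, authorship .1....2.
Authorship (.=original, N=cursor N): . 1 . . . . 2 .
Index 0: author = original

Answer: original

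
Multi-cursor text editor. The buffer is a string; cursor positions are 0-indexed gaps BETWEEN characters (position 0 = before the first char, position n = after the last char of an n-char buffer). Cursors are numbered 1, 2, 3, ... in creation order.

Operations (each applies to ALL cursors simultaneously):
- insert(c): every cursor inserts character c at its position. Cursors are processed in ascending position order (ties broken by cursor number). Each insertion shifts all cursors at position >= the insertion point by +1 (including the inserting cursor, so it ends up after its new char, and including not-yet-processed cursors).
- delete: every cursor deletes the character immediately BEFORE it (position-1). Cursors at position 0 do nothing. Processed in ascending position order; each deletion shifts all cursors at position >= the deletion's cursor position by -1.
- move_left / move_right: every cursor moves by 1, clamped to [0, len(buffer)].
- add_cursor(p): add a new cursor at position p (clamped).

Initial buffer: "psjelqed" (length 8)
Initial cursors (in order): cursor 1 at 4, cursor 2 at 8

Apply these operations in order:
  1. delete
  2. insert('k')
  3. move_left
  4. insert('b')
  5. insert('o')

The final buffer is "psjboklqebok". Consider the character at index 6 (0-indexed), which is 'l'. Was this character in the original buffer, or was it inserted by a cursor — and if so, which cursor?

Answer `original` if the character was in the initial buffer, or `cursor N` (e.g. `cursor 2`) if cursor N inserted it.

After op 1 (delete): buffer="psjlqe" (len 6), cursors c1@3 c2@6, authorship ......
After op 2 (insert('k')): buffer="psjklqek" (len 8), cursors c1@4 c2@8, authorship ...1...2
After op 3 (move_left): buffer="psjklqek" (len 8), cursors c1@3 c2@7, authorship ...1...2
After op 4 (insert('b')): buffer="psjbklqebk" (len 10), cursors c1@4 c2@9, authorship ...11...22
After op 5 (insert('o')): buffer="psjboklqebok" (len 12), cursors c1@5 c2@11, authorship ...111...222
Authorship (.=original, N=cursor N): . . . 1 1 1 . . . 2 2 2
Index 6: author = original

Answer: original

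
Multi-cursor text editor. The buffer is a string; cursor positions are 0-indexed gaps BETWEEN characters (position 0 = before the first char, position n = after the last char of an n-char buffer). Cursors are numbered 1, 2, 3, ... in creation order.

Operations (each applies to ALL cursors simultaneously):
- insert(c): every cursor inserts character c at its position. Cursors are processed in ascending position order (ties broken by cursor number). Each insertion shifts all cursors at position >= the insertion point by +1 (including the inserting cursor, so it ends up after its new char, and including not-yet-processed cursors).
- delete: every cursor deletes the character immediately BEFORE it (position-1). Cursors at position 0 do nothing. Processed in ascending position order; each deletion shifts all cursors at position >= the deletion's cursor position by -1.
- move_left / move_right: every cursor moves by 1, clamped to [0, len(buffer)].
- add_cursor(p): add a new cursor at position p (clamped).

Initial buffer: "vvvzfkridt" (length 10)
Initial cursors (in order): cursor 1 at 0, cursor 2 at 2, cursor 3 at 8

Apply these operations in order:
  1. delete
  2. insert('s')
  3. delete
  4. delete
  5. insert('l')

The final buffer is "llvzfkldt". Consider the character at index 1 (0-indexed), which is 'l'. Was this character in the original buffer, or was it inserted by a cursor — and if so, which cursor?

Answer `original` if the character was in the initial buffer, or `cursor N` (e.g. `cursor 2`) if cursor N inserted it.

After op 1 (delete): buffer="vvzfkrdt" (len 8), cursors c1@0 c2@1 c3@6, authorship ........
After op 2 (insert('s')): buffer="svsvzfkrsdt" (len 11), cursors c1@1 c2@3 c3@9, authorship 1.2.....3..
After op 3 (delete): buffer="vvzfkrdt" (len 8), cursors c1@0 c2@1 c3@6, authorship ........
After op 4 (delete): buffer="vzfkdt" (len 6), cursors c1@0 c2@0 c3@4, authorship ......
After op 5 (insert('l')): buffer="llvzfkldt" (len 9), cursors c1@2 c2@2 c3@7, authorship 12....3..
Authorship (.=original, N=cursor N): 1 2 . . . . 3 . .
Index 1: author = 2

Answer: cursor 2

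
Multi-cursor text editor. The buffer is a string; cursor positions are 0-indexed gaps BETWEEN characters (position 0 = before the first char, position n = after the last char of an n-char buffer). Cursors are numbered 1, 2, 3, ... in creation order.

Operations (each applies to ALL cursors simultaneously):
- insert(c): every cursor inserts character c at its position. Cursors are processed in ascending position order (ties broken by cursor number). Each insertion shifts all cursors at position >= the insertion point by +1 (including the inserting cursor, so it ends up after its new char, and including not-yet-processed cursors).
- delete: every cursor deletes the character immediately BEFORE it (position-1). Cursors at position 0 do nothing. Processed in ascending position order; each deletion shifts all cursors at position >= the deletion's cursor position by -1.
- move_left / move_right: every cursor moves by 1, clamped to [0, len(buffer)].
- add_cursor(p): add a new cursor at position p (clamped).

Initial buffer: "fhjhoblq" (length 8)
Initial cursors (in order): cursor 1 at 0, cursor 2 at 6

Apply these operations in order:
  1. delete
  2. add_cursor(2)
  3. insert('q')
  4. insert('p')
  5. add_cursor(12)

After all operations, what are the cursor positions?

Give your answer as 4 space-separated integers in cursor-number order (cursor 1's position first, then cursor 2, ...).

After op 1 (delete): buffer="fhjholq" (len 7), cursors c1@0 c2@5, authorship .......
After op 2 (add_cursor(2)): buffer="fhjholq" (len 7), cursors c1@0 c3@2 c2@5, authorship .......
After op 3 (insert('q')): buffer="qfhqjhoqlq" (len 10), cursors c1@1 c3@4 c2@8, authorship 1..3...2..
After op 4 (insert('p')): buffer="qpfhqpjhoqplq" (len 13), cursors c1@2 c3@6 c2@11, authorship 11..33...22..
After op 5 (add_cursor(12)): buffer="qpfhqpjhoqplq" (len 13), cursors c1@2 c3@6 c2@11 c4@12, authorship 11..33...22..

Answer: 2 11 6 12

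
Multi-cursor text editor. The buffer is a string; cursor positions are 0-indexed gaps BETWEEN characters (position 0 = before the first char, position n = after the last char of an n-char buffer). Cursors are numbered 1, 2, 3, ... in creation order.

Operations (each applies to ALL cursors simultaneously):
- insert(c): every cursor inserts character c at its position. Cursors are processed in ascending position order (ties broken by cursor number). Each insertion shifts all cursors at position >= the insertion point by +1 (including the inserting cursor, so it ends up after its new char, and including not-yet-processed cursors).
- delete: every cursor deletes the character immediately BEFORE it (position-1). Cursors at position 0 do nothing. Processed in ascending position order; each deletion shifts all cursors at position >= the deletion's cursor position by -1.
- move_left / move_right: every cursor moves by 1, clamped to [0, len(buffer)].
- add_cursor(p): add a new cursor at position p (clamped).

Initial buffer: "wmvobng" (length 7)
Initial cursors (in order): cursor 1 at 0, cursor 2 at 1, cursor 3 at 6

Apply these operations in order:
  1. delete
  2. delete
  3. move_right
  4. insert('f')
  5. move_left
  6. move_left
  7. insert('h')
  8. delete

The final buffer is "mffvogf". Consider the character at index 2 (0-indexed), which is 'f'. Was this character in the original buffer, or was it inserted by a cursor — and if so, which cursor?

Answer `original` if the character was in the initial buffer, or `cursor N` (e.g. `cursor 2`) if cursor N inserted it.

Answer: cursor 2

Derivation:
After op 1 (delete): buffer="mvobg" (len 5), cursors c1@0 c2@0 c3@4, authorship .....
After op 2 (delete): buffer="mvog" (len 4), cursors c1@0 c2@0 c3@3, authorship ....
After op 3 (move_right): buffer="mvog" (len 4), cursors c1@1 c2@1 c3@4, authorship ....
After op 4 (insert('f')): buffer="mffvogf" (len 7), cursors c1@3 c2@3 c3@7, authorship .12...3
After op 5 (move_left): buffer="mffvogf" (len 7), cursors c1@2 c2@2 c3@6, authorship .12...3
After op 6 (move_left): buffer="mffvogf" (len 7), cursors c1@1 c2@1 c3@5, authorship .12...3
After op 7 (insert('h')): buffer="mhhffvohgf" (len 10), cursors c1@3 c2@3 c3@8, authorship .1212..3.3
After op 8 (delete): buffer="mffvogf" (len 7), cursors c1@1 c2@1 c3@5, authorship .12...3
Authorship (.=original, N=cursor N): . 1 2 . . . 3
Index 2: author = 2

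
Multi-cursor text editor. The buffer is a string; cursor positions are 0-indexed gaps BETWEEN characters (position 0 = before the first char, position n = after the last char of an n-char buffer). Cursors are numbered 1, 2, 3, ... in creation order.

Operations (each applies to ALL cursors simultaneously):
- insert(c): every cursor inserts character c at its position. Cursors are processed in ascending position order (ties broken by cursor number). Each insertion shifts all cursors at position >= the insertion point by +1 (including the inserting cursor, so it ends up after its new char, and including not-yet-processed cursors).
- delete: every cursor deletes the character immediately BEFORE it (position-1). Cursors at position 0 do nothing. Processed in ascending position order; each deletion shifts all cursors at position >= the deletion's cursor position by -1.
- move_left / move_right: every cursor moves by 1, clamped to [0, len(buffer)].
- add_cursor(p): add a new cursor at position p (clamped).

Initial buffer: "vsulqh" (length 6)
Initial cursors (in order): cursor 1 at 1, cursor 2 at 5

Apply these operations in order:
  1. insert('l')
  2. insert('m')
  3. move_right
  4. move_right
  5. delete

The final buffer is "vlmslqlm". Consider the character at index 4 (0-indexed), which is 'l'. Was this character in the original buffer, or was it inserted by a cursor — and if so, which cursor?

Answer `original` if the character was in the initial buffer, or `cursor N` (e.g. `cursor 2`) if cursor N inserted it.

After op 1 (insert('l')): buffer="vlsulqlh" (len 8), cursors c1@2 c2@7, authorship .1....2.
After op 2 (insert('m')): buffer="vlmsulqlmh" (len 10), cursors c1@3 c2@9, authorship .11....22.
After op 3 (move_right): buffer="vlmsulqlmh" (len 10), cursors c1@4 c2@10, authorship .11....22.
After op 4 (move_right): buffer="vlmsulqlmh" (len 10), cursors c1@5 c2@10, authorship .11....22.
After op 5 (delete): buffer="vlmslqlm" (len 8), cursors c1@4 c2@8, authorship .11...22
Authorship (.=original, N=cursor N): . 1 1 . . . 2 2
Index 4: author = original

Answer: original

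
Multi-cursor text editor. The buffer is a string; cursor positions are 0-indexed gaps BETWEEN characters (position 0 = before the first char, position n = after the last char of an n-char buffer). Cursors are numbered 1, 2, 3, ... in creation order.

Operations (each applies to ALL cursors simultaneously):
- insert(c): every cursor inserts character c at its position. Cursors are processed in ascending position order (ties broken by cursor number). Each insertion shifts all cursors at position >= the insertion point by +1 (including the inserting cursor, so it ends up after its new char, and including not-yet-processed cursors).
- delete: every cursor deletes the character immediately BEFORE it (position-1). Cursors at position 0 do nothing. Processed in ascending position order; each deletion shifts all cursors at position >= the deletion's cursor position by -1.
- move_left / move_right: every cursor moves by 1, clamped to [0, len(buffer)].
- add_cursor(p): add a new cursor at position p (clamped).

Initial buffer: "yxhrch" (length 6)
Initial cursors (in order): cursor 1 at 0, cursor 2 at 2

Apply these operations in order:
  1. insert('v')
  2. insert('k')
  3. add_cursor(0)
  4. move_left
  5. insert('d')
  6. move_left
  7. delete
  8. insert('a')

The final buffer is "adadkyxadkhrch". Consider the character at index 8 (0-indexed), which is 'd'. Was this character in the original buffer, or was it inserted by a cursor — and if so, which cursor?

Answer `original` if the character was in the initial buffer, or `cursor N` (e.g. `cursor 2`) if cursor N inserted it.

After op 1 (insert('v')): buffer="vyxvhrch" (len 8), cursors c1@1 c2@4, authorship 1..2....
After op 2 (insert('k')): buffer="vkyxvkhrch" (len 10), cursors c1@2 c2@6, authorship 11..22....
After op 3 (add_cursor(0)): buffer="vkyxvkhrch" (len 10), cursors c3@0 c1@2 c2@6, authorship 11..22....
After op 4 (move_left): buffer="vkyxvkhrch" (len 10), cursors c3@0 c1@1 c2@5, authorship 11..22....
After op 5 (insert('d')): buffer="dvdkyxvdkhrch" (len 13), cursors c3@1 c1@3 c2@8, authorship 3111..222....
After op 6 (move_left): buffer="dvdkyxvdkhrch" (len 13), cursors c3@0 c1@2 c2@7, authorship 3111..222....
After op 7 (delete): buffer="ddkyxdkhrch" (len 11), cursors c3@0 c1@1 c2@5, authorship 311..22....
After op 8 (insert('a')): buffer="adadkyxadkhrch" (len 14), cursors c3@1 c1@3 c2@8, authorship 33111..222....
Authorship (.=original, N=cursor N): 3 3 1 1 1 . . 2 2 2 . . . .
Index 8: author = 2

Answer: cursor 2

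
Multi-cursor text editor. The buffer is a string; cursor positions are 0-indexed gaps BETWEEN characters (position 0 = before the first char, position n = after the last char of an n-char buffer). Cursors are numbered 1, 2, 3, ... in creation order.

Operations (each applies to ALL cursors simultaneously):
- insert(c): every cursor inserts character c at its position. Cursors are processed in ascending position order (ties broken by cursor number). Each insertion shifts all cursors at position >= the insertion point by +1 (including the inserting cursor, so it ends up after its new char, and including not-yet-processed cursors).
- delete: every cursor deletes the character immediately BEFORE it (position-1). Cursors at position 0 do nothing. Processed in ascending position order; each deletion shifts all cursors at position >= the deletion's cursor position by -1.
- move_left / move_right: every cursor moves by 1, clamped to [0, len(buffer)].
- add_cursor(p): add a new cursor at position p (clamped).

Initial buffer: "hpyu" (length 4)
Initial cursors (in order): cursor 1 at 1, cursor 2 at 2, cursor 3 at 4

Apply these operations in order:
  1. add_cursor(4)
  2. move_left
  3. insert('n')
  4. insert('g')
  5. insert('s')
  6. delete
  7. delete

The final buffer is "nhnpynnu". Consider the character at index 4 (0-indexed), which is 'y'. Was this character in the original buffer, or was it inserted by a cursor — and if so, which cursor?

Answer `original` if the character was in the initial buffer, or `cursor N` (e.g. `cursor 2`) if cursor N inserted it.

After op 1 (add_cursor(4)): buffer="hpyu" (len 4), cursors c1@1 c2@2 c3@4 c4@4, authorship ....
After op 2 (move_left): buffer="hpyu" (len 4), cursors c1@0 c2@1 c3@3 c4@3, authorship ....
After op 3 (insert('n')): buffer="nhnpynnu" (len 8), cursors c1@1 c2@3 c3@7 c4@7, authorship 1.2..34.
After op 4 (insert('g')): buffer="nghngpynnggu" (len 12), cursors c1@2 c2@5 c3@11 c4@11, authorship 11.22..3434.
After op 5 (insert('s')): buffer="ngshngspynnggssu" (len 16), cursors c1@3 c2@7 c3@15 c4@15, authorship 111.222..343434.
After op 6 (delete): buffer="nghngpynnggu" (len 12), cursors c1@2 c2@5 c3@11 c4@11, authorship 11.22..3434.
After op 7 (delete): buffer="nhnpynnu" (len 8), cursors c1@1 c2@3 c3@7 c4@7, authorship 1.2..34.
Authorship (.=original, N=cursor N): 1 . 2 . . 3 4 .
Index 4: author = original

Answer: original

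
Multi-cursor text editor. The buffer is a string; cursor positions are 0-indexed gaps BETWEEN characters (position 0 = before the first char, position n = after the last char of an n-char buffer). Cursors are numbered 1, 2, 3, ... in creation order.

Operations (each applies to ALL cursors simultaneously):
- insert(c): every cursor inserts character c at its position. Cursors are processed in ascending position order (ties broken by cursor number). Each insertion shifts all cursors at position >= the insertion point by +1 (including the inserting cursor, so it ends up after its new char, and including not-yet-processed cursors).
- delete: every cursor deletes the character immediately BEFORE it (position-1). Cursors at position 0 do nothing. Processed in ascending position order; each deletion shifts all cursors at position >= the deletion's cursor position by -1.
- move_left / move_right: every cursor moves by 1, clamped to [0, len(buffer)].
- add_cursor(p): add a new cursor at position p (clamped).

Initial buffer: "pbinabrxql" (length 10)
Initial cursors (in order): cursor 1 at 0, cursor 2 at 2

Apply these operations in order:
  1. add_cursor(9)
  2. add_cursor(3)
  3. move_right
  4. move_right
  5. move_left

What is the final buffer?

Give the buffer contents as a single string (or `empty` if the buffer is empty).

After op 1 (add_cursor(9)): buffer="pbinabrxql" (len 10), cursors c1@0 c2@2 c3@9, authorship ..........
After op 2 (add_cursor(3)): buffer="pbinabrxql" (len 10), cursors c1@0 c2@2 c4@3 c3@9, authorship ..........
After op 3 (move_right): buffer="pbinabrxql" (len 10), cursors c1@1 c2@3 c4@4 c3@10, authorship ..........
After op 4 (move_right): buffer="pbinabrxql" (len 10), cursors c1@2 c2@4 c4@5 c3@10, authorship ..........
After op 5 (move_left): buffer="pbinabrxql" (len 10), cursors c1@1 c2@3 c4@4 c3@9, authorship ..........

Answer: pbinabrxql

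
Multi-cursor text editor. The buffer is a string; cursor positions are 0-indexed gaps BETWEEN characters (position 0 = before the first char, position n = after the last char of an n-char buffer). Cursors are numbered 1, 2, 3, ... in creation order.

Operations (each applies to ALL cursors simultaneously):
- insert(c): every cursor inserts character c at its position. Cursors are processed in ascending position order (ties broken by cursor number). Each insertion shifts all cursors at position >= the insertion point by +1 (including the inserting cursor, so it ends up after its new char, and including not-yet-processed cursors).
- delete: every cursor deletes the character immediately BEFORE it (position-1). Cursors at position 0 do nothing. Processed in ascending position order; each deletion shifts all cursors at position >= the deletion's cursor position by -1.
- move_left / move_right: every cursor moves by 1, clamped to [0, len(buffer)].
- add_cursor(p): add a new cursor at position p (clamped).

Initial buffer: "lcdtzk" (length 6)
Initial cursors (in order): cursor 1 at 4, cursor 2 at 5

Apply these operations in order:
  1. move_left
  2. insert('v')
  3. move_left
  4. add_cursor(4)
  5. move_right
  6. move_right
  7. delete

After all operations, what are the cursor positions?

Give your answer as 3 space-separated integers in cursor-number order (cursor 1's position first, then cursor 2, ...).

After op 1 (move_left): buffer="lcdtzk" (len 6), cursors c1@3 c2@4, authorship ......
After op 2 (insert('v')): buffer="lcdvtvzk" (len 8), cursors c1@4 c2@6, authorship ...1.2..
After op 3 (move_left): buffer="lcdvtvzk" (len 8), cursors c1@3 c2@5, authorship ...1.2..
After op 4 (add_cursor(4)): buffer="lcdvtvzk" (len 8), cursors c1@3 c3@4 c2@5, authorship ...1.2..
After op 5 (move_right): buffer="lcdvtvzk" (len 8), cursors c1@4 c3@5 c2@6, authorship ...1.2..
After op 6 (move_right): buffer="lcdvtvzk" (len 8), cursors c1@5 c3@6 c2@7, authorship ...1.2..
After op 7 (delete): buffer="lcdvk" (len 5), cursors c1@4 c2@4 c3@4, authorship ...1.

Answer: 4 4 4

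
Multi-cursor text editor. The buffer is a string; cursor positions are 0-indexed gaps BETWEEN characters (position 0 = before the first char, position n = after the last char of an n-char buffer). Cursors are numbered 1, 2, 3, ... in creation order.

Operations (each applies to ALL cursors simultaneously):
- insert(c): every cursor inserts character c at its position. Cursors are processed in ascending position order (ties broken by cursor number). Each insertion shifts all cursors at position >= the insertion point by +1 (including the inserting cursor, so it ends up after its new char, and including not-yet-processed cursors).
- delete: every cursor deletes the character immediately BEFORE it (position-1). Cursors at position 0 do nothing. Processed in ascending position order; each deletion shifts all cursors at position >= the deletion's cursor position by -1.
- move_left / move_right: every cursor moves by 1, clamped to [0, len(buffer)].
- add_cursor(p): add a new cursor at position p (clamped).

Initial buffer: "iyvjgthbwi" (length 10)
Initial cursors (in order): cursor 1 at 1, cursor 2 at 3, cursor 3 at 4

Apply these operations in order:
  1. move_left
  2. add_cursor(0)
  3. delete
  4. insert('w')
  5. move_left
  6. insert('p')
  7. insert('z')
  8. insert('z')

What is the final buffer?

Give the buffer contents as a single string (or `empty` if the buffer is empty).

After op 1 (move_left): buffer="iyvjgthbwi" (len 10), cursors c1@0 c2@2 c3@3, authorship ..........
After op 2 (add_cursor(0)): buffer="iyvjgthbwi" (len 10), cursors c1@0 c4@0 c2@2 c3@3, authorship ..........
After op 3 (delete): buffer="ijgthbwi" (len 8), cursors c1@0 c4@0 c2@1 c3@1, authorship ........
After op 4 (insert('w')): buffer="wwiwwjgthbwi" (len 12), cursors c1@2 c4@2 c2@5 c3@5, authorship 14.23.......
After op 5 (move_left): buffer="wwiwwjgthbwi" (len 12), cursors c1@1 c4@1 c2@4 c3@4, authorship 14.23.......
After op 6 (insert('p')): buffer="wppwiwppwjgthbwi" (len 16), cursors c1@3 c4@3 c2@8 c3@8, authorship 1144.2233.......
After op 7 (insert('z')): buffer="wppzzwiwppzzwjgthbwi" (len 20), cursors c1@5 c4@5 c2@12 c3@12, authorship 114144.223233.......
After op 8 (insert('z')): buffer="wppzzzzwiwppzzzzwjgthbwi" (len 24), cursors c1@7 c4@7 c2@16 c3@16, authorship 11414144.22323233.......

Answer: wppzzzzwiwppzzzzwjgthbwi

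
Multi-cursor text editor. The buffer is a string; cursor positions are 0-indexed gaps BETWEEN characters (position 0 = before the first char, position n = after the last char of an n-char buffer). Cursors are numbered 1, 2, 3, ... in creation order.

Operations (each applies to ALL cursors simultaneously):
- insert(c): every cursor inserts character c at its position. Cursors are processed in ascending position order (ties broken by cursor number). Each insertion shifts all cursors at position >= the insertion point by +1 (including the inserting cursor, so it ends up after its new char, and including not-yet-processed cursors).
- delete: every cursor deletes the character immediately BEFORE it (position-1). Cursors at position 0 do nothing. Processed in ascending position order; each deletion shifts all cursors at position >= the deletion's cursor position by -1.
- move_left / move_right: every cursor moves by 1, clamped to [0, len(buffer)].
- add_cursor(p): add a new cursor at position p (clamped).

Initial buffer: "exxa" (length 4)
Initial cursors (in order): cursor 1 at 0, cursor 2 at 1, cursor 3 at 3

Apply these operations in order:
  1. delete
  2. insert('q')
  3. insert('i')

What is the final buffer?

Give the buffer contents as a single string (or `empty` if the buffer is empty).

Answer: qqiixqia

Derivation:
After op 1 (delete): buffer="xa" (len 2), cursors c1@0 c2@0 c3@1, authorship ..
After op 2 (insert('q')): buffer="qqxqa" (len 5), cursors c1@2 c2@2 c3@4, authorship 12.3.
After op 3 (insert('i')): buffer="qqiixqia" (len 8), cursors c1@4 c2@4 c3@7, authorship 1212.33.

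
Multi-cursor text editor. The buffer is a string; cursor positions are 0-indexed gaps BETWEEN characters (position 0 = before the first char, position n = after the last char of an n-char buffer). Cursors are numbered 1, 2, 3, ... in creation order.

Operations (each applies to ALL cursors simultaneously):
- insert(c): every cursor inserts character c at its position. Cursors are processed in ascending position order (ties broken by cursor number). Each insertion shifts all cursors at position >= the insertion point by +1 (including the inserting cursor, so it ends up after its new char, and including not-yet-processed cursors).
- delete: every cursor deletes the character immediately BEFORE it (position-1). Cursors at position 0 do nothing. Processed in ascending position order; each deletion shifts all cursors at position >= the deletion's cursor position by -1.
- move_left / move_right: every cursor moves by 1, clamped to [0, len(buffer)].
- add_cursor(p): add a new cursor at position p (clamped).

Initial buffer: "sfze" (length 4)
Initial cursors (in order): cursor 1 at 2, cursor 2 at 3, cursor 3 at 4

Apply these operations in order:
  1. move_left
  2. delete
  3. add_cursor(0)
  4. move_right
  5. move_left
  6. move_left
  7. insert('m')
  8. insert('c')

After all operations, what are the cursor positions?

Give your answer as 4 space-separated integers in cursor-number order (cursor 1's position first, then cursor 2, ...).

Answer: 8 8 8 8

Derivation:
After op 1 (move_left): buffer="sfze" (len 4), cursors c1@1 c2@2 c3@3, authorship ....
After op 2 (delete): buffer="e" (len 1), cursors c1@0 c2@0 c3@0, authorship .
After op 3 (add_cursor(0)): buffer="e" (len 1), cursors c1@0 c2@0 c3@0 c4@0, authorship .
After op 4 (move_right): buffer="e" (len 1), cursors c1@1 c2@1 c3@1 c4@1, authorship .
After op 5 (move_left): buffer="e" (len 1), cursors c1@0 c2@0 c3@0 c4@0, authorship .
After op 6 (move_left): buffer="e" (len 1), cursors c1@0 c2@0 c3@0 c4@0, authorship .
After op 7 (insert('m')): buffer="mmmme" (len 5), cursors c1@4 c2@4 c3@4 c4@4, authorship 1234.
After op 8 (insert('c')): buffer="mmmmcccce" (len 9), cursors c1@8 c2@8 c3@8 c4@8, authorship 12341234.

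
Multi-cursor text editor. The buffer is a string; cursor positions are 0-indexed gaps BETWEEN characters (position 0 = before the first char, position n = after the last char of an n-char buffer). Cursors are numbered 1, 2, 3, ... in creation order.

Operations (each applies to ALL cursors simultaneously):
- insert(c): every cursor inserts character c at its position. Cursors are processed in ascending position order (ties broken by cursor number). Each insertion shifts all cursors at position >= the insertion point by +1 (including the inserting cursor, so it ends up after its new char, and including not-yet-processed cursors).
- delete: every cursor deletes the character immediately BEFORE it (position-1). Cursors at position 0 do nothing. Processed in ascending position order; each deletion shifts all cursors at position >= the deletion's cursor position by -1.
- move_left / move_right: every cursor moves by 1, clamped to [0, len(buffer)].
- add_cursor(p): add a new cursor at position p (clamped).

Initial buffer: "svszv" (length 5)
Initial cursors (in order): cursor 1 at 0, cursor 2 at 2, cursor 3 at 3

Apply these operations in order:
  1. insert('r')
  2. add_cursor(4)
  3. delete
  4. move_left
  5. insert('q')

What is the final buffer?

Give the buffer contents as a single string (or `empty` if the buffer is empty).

Answer: qqqsqszv

Derivation:
After op 1 (insert('r')): buffer="rsvrsrzv" (len 8), cursors c1@1 c2@4 c3@6, authorship 1..2.3..
After op 2 (add_cursor(4)): buffer="rsvrsrzv" (len 8), cursors c1@1 c2@4 c4@4 c3@6, authorship 1..2.3..
After op 3 (delete): buffer="sszv" (len 4), cursors c1@0 c2@1 c4@1 c3@2, authorship ....
After op 4 (move_left): buffer="sszv" (len 4), cursors c1@0 c2@0 c4@0 c3@1, authorship ....
After op 5 (insert('q')): buffer="qqqsqszv" (len 8), cursors c1@3 c2@3 c4@3 c3@5, authorship 124.3...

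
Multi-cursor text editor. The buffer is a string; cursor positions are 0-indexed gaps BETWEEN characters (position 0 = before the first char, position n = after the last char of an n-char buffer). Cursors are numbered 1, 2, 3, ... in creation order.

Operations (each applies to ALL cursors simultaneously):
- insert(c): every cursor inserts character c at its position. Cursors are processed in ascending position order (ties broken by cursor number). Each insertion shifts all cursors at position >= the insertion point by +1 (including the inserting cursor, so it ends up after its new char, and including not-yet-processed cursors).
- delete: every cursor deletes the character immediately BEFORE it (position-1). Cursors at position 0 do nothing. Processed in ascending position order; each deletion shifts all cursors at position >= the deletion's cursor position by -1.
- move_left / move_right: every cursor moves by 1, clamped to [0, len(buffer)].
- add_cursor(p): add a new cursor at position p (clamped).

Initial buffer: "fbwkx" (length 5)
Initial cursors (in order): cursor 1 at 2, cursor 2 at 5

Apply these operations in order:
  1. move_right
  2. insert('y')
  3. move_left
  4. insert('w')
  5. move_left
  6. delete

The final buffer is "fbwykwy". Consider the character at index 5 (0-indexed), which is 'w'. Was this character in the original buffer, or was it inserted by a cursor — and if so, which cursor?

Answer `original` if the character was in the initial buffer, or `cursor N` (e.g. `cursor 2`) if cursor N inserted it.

After op 1 (move_right): buffer="fbwkx" (len 5), cursors c1@3 c2@5, authorship .....
After op 2 (insert('y')): buffer="fbwykxy" (len 7), cursors c1@4 c2@7, authorship ...1..2
After op 3 (move_left): buffer="fbwykxy" (len 7), cursors c1@3 c2@6, authorship ...1..2
After op 4 (insert('w')): buffer="fbwwykxwy" (len 9), cursors c1@4 c2@8, authorship ...11..22
After op 5 (move_left): buffer="fbwwykxwy" (len 9), cursors c1@3 c2@7, authorship ...11..22
After op 6 (delete): buffer="fbwykwy" (len 7), cursors c1@2 c2@5, authorship ..11.22
Authorship (.=original, N=cursor N): . . 1 1 . 2 2
Index 5: author = 2

Answer: cursor 2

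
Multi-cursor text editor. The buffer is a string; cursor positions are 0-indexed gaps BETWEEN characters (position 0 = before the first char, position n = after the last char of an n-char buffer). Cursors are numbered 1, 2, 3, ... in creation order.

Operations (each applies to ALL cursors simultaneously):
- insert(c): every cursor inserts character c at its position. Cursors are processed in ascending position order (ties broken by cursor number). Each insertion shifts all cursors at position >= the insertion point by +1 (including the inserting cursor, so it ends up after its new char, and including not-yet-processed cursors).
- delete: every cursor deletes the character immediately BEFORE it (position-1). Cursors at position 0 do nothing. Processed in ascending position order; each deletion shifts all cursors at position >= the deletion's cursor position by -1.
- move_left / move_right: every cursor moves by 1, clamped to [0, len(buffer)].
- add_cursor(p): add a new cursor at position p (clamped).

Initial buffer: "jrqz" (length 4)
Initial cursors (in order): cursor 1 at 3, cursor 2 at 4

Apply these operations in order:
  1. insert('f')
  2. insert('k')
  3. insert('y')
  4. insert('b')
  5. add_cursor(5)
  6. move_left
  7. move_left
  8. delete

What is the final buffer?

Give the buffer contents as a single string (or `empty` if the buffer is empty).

Answer: jrfybzfyb

Derivation:
After op 1 (insert('f')): buffer="jrqfzf" (len 6), cursors c1@4 c2@6, authorship ...1.2
After op 2 (insert('k')): buffer="jrqfkzfk" (len 8), cursors c1@5 c2@8, authorship ...11.22
After op 3 (insert('y')): buffer="jrqfkyzfky" (len 10), cursors c1@6 c2@10, authorship ...111.222
After op 4 (insert('b')): buffer="jrqfkybzfkyb" (len 12), cursors c1@7 c2@12, authorship ...1111.2222
After op 5 (add_cursor(5)): buffer="jrqfkybzfkyb" (len 12), cursors c3@5 c1@7 c2@12, authorship ...1111.2222
After op 6 (move_left): buffer="jrqfkybzfkyb" (len 12), cursors c3@4 c1@6 c2@11, authorship ...1111.2222
After op 7 (move_left): buffer="jrqfkybzfkyb" (len 12), cursors c3@3 c1@5 c2@10, authorship ...1111.2222
After op 8 (delete): buffer="jrfybzfyb" (len 9), cursors c3@2 c1@3 c2@7, authorship ..111.222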